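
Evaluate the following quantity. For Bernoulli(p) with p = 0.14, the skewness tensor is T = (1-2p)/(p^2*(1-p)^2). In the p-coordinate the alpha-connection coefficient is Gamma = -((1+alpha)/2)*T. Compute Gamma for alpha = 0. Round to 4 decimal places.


Skewness (Amari-Chentsov) tensor: T = (1-2p)/(p^2*(1-p)^2).
p = 0.14, 1-2p = 0.72, p^2 = 0.0196, (1-p)^2 = 0.7396.
T = 0.72/(0.0196 * 0.7396) = 49.668326.
In the p-coordinate, Gamma^(alpha) = Gamma^(0) - (alpha/2)*T with Gamma^(0) = (1/2)*g'(p) = -T/2,
so Gamma^(alpha) = -((1+alpha)/2)*T.
alpha = 0, -(1+alpha)/2 = -0.5.
Gamma = -0.5 * 49.668326 = -24.8342

-24.8342


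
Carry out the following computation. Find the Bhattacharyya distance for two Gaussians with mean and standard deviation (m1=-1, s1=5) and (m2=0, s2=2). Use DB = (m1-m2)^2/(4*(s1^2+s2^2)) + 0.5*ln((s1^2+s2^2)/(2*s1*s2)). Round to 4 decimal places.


Bhattacharyya distance between two Gaussians:
DB = (m1-m2)^2/(4*(s1^2+s2^2)) + (1/2)*ln((s1^2+s2^2)/(2*s1*s2)).
(m1-m2)^2 = (-1)^2 = 1.
s1^2+s2^2 = 25 + 4 = 29.
term1 = 1/116 = 0.008621.
term2 = 0.5*ln(29/20.0) = 0.185782.
DB = 0.008621 + 0.185782 = 0.1944

0.1944


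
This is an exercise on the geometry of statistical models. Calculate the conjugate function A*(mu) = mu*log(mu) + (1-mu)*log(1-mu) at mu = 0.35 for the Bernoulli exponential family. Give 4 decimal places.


Legendre transform for Bernoulli:
A*(mu) = mu*log(mu) + (1-mu)*log(1-mu).
mu = 0.35, 1-mu = 0.65.
mu*log(mu) = 0.35*log(0.35) = -0.367438.
(1-mu)*log(1-mu) = 0.65*log(0.65) = -0.280009.
A* = -0.367438 + -0.280009 = -0.6474

-0.6474


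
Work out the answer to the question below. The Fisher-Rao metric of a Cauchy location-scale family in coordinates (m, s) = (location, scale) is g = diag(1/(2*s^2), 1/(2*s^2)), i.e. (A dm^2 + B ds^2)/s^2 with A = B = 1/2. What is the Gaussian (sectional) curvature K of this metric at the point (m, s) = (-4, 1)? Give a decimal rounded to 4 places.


The metric has the form g = (A dm^2 + B ds^2)/s^2 with A = 1/2, B = 1/2.
Substitute u = sqrt(A/B)*m: g = B*(du^2 + ds^2)/s^2, i.e. B times the
Poincare upper half-plane metric, which has constant Gaussian curvature -1.
Scaling a 2D metric by a constant c divides the Gaussian curvature by c,
so K = -1/B = -1/(1/2) = -2.0000 everywhere (the point (m, s) = (-4, 1) is irrelevant:
the curvature is constant).
The requested Gaussian curvature is K = -2.0000.

-2.0000


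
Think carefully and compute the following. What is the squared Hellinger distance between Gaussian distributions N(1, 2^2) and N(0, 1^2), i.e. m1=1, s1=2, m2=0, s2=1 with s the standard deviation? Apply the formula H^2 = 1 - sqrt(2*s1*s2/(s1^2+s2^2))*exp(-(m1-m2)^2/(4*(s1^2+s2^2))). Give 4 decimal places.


Squared Hellinger distance for Gaussians:
H^2 = 1 - sqrt(2*s1*s2/(s1^2+s2^2)) * exp(-(m1-m2)^2/(4*(s1^2+s2^2))).
s1^2 = 4, s2^2 = 1, s1^2+s2^2 = 5.
sqrt(2*2*1/(5)) = 0.894427.
(m1-m2)^2 = (1)^2 = 1.
exp(-1/(4*5)) = exp(-0.05) = 0.951229.
H^2 = 1 - 0.894427*0.951229 = 0.1492

0.1492


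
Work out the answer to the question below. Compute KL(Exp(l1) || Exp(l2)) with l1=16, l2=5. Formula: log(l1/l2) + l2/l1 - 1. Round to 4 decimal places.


KL divergence for exponential family:
KL = log(l1/l2) + l2/l1 - 1.
log(16/5) = 1.163151.
5/16 = 0.3125.
KL = 1.163151 + 0.3125 - 1 = 0.4757

0.4757


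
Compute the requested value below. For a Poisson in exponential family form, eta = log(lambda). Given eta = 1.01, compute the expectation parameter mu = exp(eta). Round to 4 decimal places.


Expectation parameter for Poisson exponential family:
mu = exp(eta).
eta = 1.01.
mu = exp(1.01) = 2.7456

2.7456


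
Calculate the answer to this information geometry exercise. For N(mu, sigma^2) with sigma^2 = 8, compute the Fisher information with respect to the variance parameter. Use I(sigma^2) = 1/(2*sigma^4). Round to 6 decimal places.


Fisher information for variance: I(sigma^2) = 1/(2*sigma^4).
sigma^2 = 8, so sigma^4 = 64.
I = 1/(2*64) = 1/128 = 0.007813

0.007813


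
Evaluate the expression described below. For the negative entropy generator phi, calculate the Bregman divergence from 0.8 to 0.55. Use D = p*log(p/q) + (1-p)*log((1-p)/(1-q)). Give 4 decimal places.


Bregman divergence with negative entropy generator:
D = p*log(p/q) + (1-p)*log((1-p)/(1-q)).
p = 0.8, q = 0.55.
p*log(p/q) = 0.8*log(0.8/0.55) = 0.299755.
(1-p)*log((1-p)/(1-q)) = 0.2*log(0.2/0.45) = -0.162186.
D = 0.299755 + -0.162186 = 0.1376

0.1376


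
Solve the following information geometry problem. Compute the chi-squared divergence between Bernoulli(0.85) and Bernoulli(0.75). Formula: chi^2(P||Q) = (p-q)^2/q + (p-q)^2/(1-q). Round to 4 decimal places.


Chi-squared divergence between Bernoulli distributions:
chi^2 = (p-q)^2/q + (p-q)^2/(1-q).
p = 0.85, q = 0.75, p-q = 0.1.
(p-q)^2 = 0.01.
term1 = 0.01/0.75 = 0.013333.
term2 = 0.01/0.25 = 0.04.
chi^2 = 0.013333 + 0.04 = 0.0533

0.0533


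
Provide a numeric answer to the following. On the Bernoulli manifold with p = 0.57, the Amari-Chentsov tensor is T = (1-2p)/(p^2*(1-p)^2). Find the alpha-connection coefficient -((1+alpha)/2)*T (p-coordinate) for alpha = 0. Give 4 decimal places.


Skewness (Amari-Chentsov) tensor: T = (1-2p)/(p^2*(1-p)^2).
p = 0.57, 1-2p = -0.14, p^2 = 0.3249, (1-p)^2 = 0.1849.
T = -0.14/(0.3249 * 0.1849) = -2.330459.
In the p-coordinate, Gamma^(alpha) = Gamma^(0) - (alpha/2)*T with Gamma^(0) = (1/2)*g'(p) = -T/2,
so Gamma^(alpha) = -((1+alpha)/2)*T.
alpha = 0, -(1+alpha)/2 = -0.5.
Gamma = -0.5 * -2.330459 = 1.1652

1.1652


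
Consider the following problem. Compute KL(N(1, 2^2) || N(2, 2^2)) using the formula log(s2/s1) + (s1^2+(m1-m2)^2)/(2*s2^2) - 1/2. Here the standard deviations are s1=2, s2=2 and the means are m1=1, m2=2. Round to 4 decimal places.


KL divergence between normal distributions:
KL = log(s2/s1) + (s1^2 + (m1-m2)^2)/(2*s2^2) - 1/2.
log(2/2) = 0.0.
(2^2 + (1-2)^2)/(2*2^2) = (4 + 1)/8 = 0.625.
KL = 0.0 + 0.625 - 0.5 = 0.1250

0.1250


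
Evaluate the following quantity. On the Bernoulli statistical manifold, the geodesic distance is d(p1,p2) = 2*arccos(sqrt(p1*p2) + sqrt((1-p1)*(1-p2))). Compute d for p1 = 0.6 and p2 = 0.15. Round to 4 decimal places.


Geodesic distance on Bernoulli manifold:
d(p1,p2) = 2*arccos(sqrt(p1*p2) + sqrt((1-p1)*(1-p2))).
sqrt(p1*p2) = sqrt(0.6*0.15) = 0.3.
sqrt((1-p1)*(1-p2)) = sqrt(0.4*0.85) = 0.583095.
arg = 0.3 + 0.583095 = 0.883095.
d = 2*arccos(0.883095) = 0.9768

0.9768


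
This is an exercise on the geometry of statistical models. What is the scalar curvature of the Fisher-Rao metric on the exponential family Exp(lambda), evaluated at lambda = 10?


This family has a single free parameter, so its statistical manifold
is 1-dimensional. The Riemann curvature tensor of any 1-dimensional
Riemannian manifold vanishes identically, so R = 0.

0


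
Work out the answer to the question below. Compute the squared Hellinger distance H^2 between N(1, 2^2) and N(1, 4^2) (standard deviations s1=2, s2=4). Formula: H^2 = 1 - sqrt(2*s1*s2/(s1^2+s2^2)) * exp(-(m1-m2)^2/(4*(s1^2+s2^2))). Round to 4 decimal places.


Squared Hellinger distance for Gaussians:
H^2 = 1 - sqrt(2*s1*s2/(s1^2+s2^2)) * exp(-(m1-m2)^2/(4*(s1^2+s2^2))).
s1^2 = 4, s2^2 = 16, s1^2+s2^2 = 20.
sqrt(2*2*4/(20)) = 0.894427.
(m1-m2)^2 = (0)^2 = 0.
exp(-0/(4*20)) = exp(0.0) = 1.0.
H^2 = 1 - 0.894427*1.0 = 0.1056

0.1056


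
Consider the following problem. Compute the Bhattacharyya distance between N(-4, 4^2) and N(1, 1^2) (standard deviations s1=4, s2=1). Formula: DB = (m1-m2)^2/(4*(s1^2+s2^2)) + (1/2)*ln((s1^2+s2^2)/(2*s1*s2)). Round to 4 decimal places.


Bhattacharyya distance between two Gaussians:
DB = (m1-m2)^2/(4*(s1^2+s2^2)) + (1/2)*ln((s1^2+s2^2)/(2*s1*s2)).
(m1-m2)^2 = (-5)^2 = 25.
s1^2+s2^2 = 16 + 1 = 17.
term1 = 25/68 = 0.367647.
term2 = 0.5*ln(17/8.0) = 0.376886.
DB = 0.367647 + 0.376886 = 0.7445

0.7445


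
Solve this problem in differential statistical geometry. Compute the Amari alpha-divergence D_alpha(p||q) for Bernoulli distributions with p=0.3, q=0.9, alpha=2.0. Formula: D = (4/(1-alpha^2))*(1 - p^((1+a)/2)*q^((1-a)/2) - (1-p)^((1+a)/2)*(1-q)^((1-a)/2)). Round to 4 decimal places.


Amari alpha-divergence:
D = (4/(1-alpha^2))*(1 - p^((1+a)/2)*q^((1-a)/2) - (1-p)^((1+a)/2)*(1-q)^((1-a)/2)).
alpha = 2.0, p = 0.3, q = 0.9.
e1 = (1+alpha)/2 = 1.5, e2 = (1-alpha)/2 = -0.5.
t1 = p^e1 * q^e2 = 0.3^1.5 * 0.9^-0.5 = 0.173205.
t2 = (1-p)^e1 * (1-q)^e2 = 0.7^1.5 * 0.1^-0.5 = 1.852026.
4/(1-alpha^2) = -1.333333.
D = -1.333333*(1 - 0.173205 - 1.852026) = 1.3670

1.3670


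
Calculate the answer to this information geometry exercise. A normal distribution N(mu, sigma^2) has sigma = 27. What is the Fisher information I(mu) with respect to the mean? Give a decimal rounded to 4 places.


The Fisher information for the mean of a normal distribution is I(mu) = 1/sigma^2.
sigma = 27, so sigma^2 = 729.
I(mu) = 1/729 = 0.0014

0.0014


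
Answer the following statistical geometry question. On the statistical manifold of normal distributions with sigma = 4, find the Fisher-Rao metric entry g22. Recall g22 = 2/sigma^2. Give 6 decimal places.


For the 2-parameter normal family, the Fisher metric has:
  g11 = 1/sigma^2, g22 = 2/sigma^2.
sigma = 4, sigma^2 = 16.
g22 = 0.125000

0.125000


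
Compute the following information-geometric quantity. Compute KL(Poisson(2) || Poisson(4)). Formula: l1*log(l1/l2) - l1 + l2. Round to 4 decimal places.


KL divergence for Poisson:
KL = l1*log(l1/l2) - l1 + l2.
l1 = 2, l2 = 4.
log(2/4) = -0.693147.
l1*log(l1/l2) = 2 * -0.693147 = -1.386294.
KL = -1.386294 - 2 + 4 = 0.6137

0.6137


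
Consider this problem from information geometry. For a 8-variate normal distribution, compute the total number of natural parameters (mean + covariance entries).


Exponential family dimension calculation:
For 8-dim MVN: mean has 8 params, covariance has 8*9/2 = 36 unique entries.
Total dim = 8 + 36 = 44.

44


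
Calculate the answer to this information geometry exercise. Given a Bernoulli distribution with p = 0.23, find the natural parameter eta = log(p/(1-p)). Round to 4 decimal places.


Natural parameter for Bernoulli: eta = log(p/(1-p)).
p = 0.23, 1-p = 0.77.
p/(1-p) = 0.298701.
eta = log(0.298701) = -1.2083

-1.2083


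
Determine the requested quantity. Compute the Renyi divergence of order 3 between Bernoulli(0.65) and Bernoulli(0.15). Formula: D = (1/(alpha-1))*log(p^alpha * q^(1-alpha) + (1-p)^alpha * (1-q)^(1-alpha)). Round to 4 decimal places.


Renyi divergence of order alpha between Bernoulli distributions:
D = (1/(alpha-1))*log(p^alpha * q^(1-alpha) + (1-p)^alpha * (1-q)^(1-alpha)).
alpha = 3, p = 0.65, q = 0.15.
p^alpha * q^(1-alpha) = 0.65^3 * 0.15^-2 = 12.205556.
(1-p)^alpha * (1-q)^(1-alpha) = 0.35^3 * 0.85^-2 = 0.059343.
sum = 12.205556 + 0.059343 = 12.264898.
D = (1/2)*log(12.264898) = 1.2534

1.2534


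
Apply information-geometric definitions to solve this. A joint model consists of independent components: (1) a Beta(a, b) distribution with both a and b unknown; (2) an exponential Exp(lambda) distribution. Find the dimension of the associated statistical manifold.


The dimension of a statistical manifold equals the number of free
(independent) real parameters of the model. For a product of independent
blocks the parameter counts add.
- Beta (a, b): 2.
- exponential (lambda): 1.
Total = 2 + 1 = 3.
Dimension = 3

3


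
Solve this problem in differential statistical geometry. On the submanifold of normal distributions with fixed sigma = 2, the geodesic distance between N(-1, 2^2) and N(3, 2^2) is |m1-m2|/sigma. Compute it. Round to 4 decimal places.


On the fixed-variance normal subfamily, geodesic distance = |m1-m2|/sigma.
|-1 - 3| = 4.
sigma = 2.
d = 4/2 = 2.0000

2.0000


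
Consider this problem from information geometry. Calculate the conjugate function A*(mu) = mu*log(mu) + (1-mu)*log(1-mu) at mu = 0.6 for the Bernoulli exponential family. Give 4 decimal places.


Legendre transform for Bernoulli:
A*(mu) = mu*log(mu) + (1-mu)*log(1-mu).
mu = 0.6, 1-mu = 0.4.
mu*log(mu) = 0.6*log(0.6) = -0.306495.
(1-mu)*log(1-mu) = 0.4*log(0.4) = -0.366516.
A* = -0.306495 + -0.366516 = -0.6730

-0.6730


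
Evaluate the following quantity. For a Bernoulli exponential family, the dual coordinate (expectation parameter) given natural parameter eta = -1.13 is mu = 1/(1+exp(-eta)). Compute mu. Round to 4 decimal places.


Dual coordinate (expectation parameter) for Bernoulli:
mu = 1/(1+exp(-eta)).
eta = -1.13.
exp(-eta) = exp(1.13) = 3.095657.
mu = 1/(1+3.095657) = 0.2442

0.2442


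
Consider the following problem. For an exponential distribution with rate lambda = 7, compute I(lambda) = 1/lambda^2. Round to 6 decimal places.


Fisher information for exponential: I(lambda) = 1/lambda^2.
lambda = 7, lambda^2 = 49.
I = 1/49 = 0.020408

0.020408


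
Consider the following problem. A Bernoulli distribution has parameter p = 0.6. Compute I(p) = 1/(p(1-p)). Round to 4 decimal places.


For Bernoulli(p), Fisher information is I(p) = 1/(p*(1-p)).
p = 0.6, 1-p = 0.4.
p*(1-p) = 0.24.
I(p) = 1/0.24 = 4.1667

4.1667


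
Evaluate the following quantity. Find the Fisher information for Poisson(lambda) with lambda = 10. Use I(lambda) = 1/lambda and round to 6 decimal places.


Fisher information for Poisson: I(lambda) = 1/lambda.
lambda = 10.
I(lambda) = 1/10 = 0.100000

0.100000


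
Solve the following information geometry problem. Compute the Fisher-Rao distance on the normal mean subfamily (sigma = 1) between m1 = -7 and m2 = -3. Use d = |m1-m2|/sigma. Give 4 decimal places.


On the fixed-variance normal subfamily, geodesic distance = |m1-m2|/sigma.
|-7 - -3| = 4.
sigma = 1.
d = 4/1 = 4.0000

4.0000


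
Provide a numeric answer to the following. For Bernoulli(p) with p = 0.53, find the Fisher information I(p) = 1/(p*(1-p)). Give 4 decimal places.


For Bernoulli(p), Fisher information is I(p) = 1/(p*(1-p)).
p = 0.53, 1-p = 0.47.
p*(1-p) = 0.2491.
I(p) = 1/0.2491 = 4.0145

4.0145


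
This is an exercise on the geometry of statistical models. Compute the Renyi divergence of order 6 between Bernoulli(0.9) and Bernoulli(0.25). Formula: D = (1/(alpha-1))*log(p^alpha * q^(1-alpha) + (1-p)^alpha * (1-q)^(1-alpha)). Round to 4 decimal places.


Renyi divergence of order alpha between Bernoulli distributions:
D = (1/(alpha-1))*log(p^alpha * q^(1-alpha) + (1-p)^alpha * (1-q)^(1-alpha)).
alpha = 6, p = 0.9, q = 0.25.
p^alpha * q^(1-alpha) = 0.9^6 * 0.25^-5 = 544.195584.
(1-p)^alpha * (1-q)^(1-alpha) = 0.1^6 * 0.75^-5 = 4e-06.
sum = 544.195584 + 4e-06 = 544.195588.
D = (1/5)*log(544.195588) = 1.2599

1.2599


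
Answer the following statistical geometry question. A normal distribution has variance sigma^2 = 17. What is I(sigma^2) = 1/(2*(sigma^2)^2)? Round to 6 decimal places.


Fisher information for variance: I(sigma^2) = 1/(2*sigma^4).
sigma^2 = 17, so sigma^4 = 289.
I = 1/(2*289) = 1/578 = 0.001730

0.001730


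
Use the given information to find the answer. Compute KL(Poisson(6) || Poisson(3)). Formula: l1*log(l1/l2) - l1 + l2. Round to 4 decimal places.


KL divergence for Poisson:
KL = l1*log(l1/l2) - l1 + l2.
l1 = 6, l2 = 3.
log(6/3) = 0.693147.
l1*log(l1/l2) = 6 * 0.693147 = 4.158883.
KL = 4.158883 - 6 + 3 = 1.1589

1.1589


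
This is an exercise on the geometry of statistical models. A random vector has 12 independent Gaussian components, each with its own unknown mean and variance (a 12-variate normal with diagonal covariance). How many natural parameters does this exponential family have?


Exponential family dimension calculation:
Each univariate normal has two natural parameters (mu/sigma^2 and -1/(2 sigma^2)).
With 12 independent components, dim = 2 * 12 = 24.

24


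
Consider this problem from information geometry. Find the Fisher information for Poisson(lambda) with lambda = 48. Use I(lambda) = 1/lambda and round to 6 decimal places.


Fisher information for Poisson: I(lambda) = 1/lambda.
lambda = 48.
I(lambda) = 1/48 = 0.020833

0.020833


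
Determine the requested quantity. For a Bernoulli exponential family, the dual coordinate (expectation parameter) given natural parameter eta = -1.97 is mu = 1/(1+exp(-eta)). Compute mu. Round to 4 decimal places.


Dual coordinate (expectation parameter) for Bernoulli:
mu = 1/(1+exp(-eta)).
eta = -1.97.
exp(-eta) = exp(1.97) = 7.170676.
mu = 1/(1+7.170676) = 0.1224

0.1224


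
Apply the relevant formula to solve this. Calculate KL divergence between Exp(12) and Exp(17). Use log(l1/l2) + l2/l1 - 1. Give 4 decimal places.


KL divergence for exponential family:
KL = log(l1/l2) + l2/l1 - 1.
log(12/17) = -0.348307.
17/12 = 1.416667.
KL = -0.348307 + 1.416667 - 1 = 0.0684

0.0684


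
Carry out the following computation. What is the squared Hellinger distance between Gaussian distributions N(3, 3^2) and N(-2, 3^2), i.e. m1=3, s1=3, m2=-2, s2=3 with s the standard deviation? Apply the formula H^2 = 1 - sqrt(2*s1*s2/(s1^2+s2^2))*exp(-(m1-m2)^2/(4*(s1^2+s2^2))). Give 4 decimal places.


Squared Hellinger distance for Gaussians:
H^2 = 1 - sqrt(2*s1*s2/(s1^2+s2^2)) * exp(-(m1-m2)^2/(4*(s1^2+s2^2))).
s1^2 = 9, s2^2 = 9, s1^2+s2^2 = 18.
sqrt(2*3*3/(18)) = 1.0.
(m1-m2)^2 = (5)^2 = 25.
exp(-25/(4*18)) = exp(-0.347222) = 0.706648.
H^2 = 1 - 1.0*0.706648 = 0.2934

0.2934


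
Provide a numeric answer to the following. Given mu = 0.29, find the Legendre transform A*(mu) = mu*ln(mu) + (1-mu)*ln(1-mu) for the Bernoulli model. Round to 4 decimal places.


Legendre transform for Bernoulli:
A*(mu) = mu*log(mu) + (1-mu)*log(1-mu).
mu = 0.29, 1-mu = 0.71.
mu*log(mu) = 0.29*log(0.29) = -0.358984.
(1-mu)*log(1-mu) = 0.71*log(0.71) = -0.243168.
A* = -0.358984 + -0.243168 = -0.6022

-0.6022


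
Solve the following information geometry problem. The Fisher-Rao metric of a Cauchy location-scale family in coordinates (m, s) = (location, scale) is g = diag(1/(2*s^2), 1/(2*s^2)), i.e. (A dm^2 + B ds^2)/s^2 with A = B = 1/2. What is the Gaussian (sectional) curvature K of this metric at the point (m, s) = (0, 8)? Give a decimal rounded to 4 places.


The metric has the form g = (A dm^2 + B ds^2)/s^2 with A = 1/2, B = 1/2.
Substitute u = sqrt(A/B)*m: g = B*(du^2 + ds^2)/s^2, i.e. B times the
Poincare upper half-plane metric, which has constant Gaussian curvature -1.
Scaling a 2D metric by a constant c divides the Gaussian curvature by c,
so K = -1/B = -1/(1/2) = -2.0000 everywhere (the point (m, s) = (0, 8) is irrelevant:
the curvature is constant).
The requested Gaussian curvature is K = -2.0000.

-2.0000


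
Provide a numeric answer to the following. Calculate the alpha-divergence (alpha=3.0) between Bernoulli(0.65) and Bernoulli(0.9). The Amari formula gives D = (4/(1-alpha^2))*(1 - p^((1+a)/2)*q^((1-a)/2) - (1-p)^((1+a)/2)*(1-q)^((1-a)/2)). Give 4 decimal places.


Amari alpha-divergence:
D = (4/(1-alpha^2))*(1 - p^((1+a)/2)*q^((1-a)/2) - (1-p)^((1+a)/2)*(1-q)^((1-a)/2)).
alpha = 3.0, p = 0.65, q = 0.9.
e1 = (1+alpha)/2 = 2.0, e2 = (1-alpha)/2 = -1.0.
t1 = p^e1 * q^e2 = 0.65^2.0 * 0.9^-1.0 = 0.469444.
t2 = (1-p)^e1 * (1-q)^e2 = 0.35^2.0 * 0.1^-1.0 = 1.225.
4/(1-alpha^2) = -0.5.
D = -0.5*(1 - 0.469444 - 1.225) = 0.3472

0.3472


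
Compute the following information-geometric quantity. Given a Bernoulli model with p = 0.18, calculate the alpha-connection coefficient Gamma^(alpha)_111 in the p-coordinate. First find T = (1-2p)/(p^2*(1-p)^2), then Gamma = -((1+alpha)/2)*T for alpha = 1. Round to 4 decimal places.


Skewness (Amari-Chentsov) tensor: T = (1-2p)/(p^2*(1-p)^2).
p = 0.18, 1-2p = 0.64, p^2 = 0.0324, (1-p)^2 = 0.6724.
T = 0.64/(0.0324 * 0.6724) = 29.376988.
In the p-coordinate, Gamma^(alpha) = Gamma^(0) - (alpha/2)*T with Gamma^(0) = (1/2)*g'(p) = -T/2,
so Gamma^(alpha) = -((1+alpha)/2)*T.
alpha = 1, -(1+alpha)/2 = -1.0.
Gamma = -1.0 * 29.376988 = -29.3770

-29.3770


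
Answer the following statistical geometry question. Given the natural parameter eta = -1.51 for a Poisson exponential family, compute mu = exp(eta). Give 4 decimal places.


Expectation parameter for Poisson exponential family:
mu = exp(eta).
eta = -1.51.
mu = exp(-1.51) = 0.2209

0.2209


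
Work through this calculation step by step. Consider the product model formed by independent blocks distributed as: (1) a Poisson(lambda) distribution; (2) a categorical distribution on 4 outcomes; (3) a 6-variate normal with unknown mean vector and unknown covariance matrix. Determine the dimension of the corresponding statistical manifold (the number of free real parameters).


The dimension of a statistical manifold equals the number of free
(independent) real parameters of the model. For a product of independent
blocks the parameter counts add.
- Poisson (lambda): 1.
- categorical on 4 outcomes (probabilities sum to 1): 4-1 = 3.
- 6-variate normal: 6 (mean) + 6*7/2 = 21 (symmetric covariance) = 27.
Total = 1 + 3 + 27 = 31.
Dimension = 31

31


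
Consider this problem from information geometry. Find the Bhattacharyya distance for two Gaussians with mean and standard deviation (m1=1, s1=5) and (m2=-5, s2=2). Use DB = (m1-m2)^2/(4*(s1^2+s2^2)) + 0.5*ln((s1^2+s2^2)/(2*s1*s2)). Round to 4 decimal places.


Bhattacharyya distance between two Gaussians:
DB = (m1-m2)^2/(4*(s1^2+s2^2)) + (1/2)*ln((s1^2+s2^2)/(2*s1*s2)).
(m1-m2)^2 = (6)^2 = 36.
s1^2+s2^2 = 25 + 4 = 29.
term1 = 36/116 = 0.310345.
term2 = 0.5*ln(29/20.0) = 0.185782.
DB = 0.310345 + 0.185782 = 0.4961

0.4961


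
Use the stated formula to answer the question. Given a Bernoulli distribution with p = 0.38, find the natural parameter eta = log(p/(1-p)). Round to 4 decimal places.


Natural parameter for Bernoulli: eta = log(p/(1-p)).
p = 0.38, 1-p = 0.62.
p/(1-p) = 0.612903.
eta = log(0.612903) = -0.4895

-0.4895


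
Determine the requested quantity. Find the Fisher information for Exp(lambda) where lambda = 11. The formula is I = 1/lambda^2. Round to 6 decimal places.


Fisher information for exponential: I(lambda) = 1/lambda^2.
lambda = 11, lambda^2 = 121.
I = 1/121 = 0.008264

0.008264


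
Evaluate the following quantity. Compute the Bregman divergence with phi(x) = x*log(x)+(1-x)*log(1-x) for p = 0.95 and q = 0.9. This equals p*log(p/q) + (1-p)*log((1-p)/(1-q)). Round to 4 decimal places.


Bregman divergence with negative entropy generator:
D = p*log(p/q) + (1-p)*log((1-p)/(1-q)).
p = 0.95, q = 0.9.
p*log(p/q) = 0.95*log(0.95/0.9) = 0.051364.
(1-p)*log((1-p)/(1-q)) = 0.05*log(0.05/0.1) = -0.034657.
D = 0.051364 + -0.034657 = 0.0167

0.0167


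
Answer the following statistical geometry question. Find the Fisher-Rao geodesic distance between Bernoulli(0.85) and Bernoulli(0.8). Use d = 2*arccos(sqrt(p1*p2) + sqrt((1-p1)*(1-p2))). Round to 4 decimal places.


Geodesic distance on Bernoulli manifold:
d(p1,p2) = 2*arccos(sqrt(p1*p2) + sqrt((1-p1)*(1-p2))).
sqrt(p1*p2) = sqrt(0.85*0.8) = 0.824621.
sqrt((1-p1)*(1-p2)) = sqrt(0.15*0.2) = 0.173205.
arg = 0.824621 + 0.173205 = 0.997826.
d = 2*arccos(0.997826) = 0.1319

0.1319


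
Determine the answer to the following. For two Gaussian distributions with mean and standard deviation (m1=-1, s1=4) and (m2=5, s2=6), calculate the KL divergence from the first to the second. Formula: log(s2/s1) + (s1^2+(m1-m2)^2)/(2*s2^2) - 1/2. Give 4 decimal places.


KL divergence between normal distributions:
KL = log(s2/s1) + (s1^2 + (m1-m2)^2)/(2*s2^2) - 1/2.
log(6/4) = 0.405465.
(4^2 + (-1-5)^2)/(2*6^2) = (16 + 36)/72 = 0.722222.
KL = 0.405465 + 0.722222 - 0.5 = 0.6277

0.6277


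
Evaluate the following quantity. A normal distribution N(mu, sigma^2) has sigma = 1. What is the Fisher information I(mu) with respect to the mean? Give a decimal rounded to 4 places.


The Fisher information for the mean of a normal distribution is I(mu) = 1/sigma^2.
sigma = 1, so sigma^2 = 1.
I(mu) = 1/1 = 1.0000

1.0000


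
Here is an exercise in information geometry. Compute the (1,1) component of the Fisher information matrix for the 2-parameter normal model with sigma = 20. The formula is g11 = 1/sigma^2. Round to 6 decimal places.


For the 2-parameter normal family, the Fisher metric has:
  g11 = 1/sigma^2, g22 = 2/sigma^2.
sigma = 20, sigma^2 = 400.
g11 = 0.002500

0.002500


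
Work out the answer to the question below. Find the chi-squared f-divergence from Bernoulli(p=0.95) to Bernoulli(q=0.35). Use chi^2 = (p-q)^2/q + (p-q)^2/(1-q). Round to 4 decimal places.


Chi-squared divergence between Bernoulli distributions:
chi^2 = (p-q)^2/q + (p-q)^2/(1-q).
p = 0.95, q = 0.35, p-q = 0.6.
(p-q)^2 = 0.36.
term1 = 0.36/0.35 = 1.028571.
term2 = 0.36/0.65 = 0.553846.
chi^2 = 1.028571 + 0.553846 = 1.5824

1.5824


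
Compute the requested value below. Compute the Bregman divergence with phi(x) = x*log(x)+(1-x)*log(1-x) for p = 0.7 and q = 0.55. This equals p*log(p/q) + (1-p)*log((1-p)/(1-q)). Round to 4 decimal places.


Bregman divergence with negative entropy generator:
D = p*log(p/q) + (1-p)*log((1-p)/(1-q)).
p = 0.7, q = 0.55.
p*log(p/q) = 0.7*log(0.7/0.55) = 0.168813.
(1-p)*log((1-p)/(1-q)) = 0.3*log(0.3/0.45) = -0.12164.
D = 0.168813 + -0.12164 = 0.0472

0.0472


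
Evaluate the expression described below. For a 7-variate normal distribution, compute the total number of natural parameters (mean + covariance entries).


Exponential family dimension calculation:
For 7-dim MVN: mean has 7 params, covariance has 7*8/2 = 28 unique entries.
Total dim = 7 + 28 = 35.

35


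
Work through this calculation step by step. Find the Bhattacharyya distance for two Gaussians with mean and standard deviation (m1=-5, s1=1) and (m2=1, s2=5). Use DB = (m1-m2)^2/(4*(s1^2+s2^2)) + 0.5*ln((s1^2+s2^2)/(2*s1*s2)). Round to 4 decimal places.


Bhattacharyya distance between two Gaussians:
DB = (m1-m2)^2/(4*(s1^2+s2^2)) + (1/2)*ln((s1^2+s2^2)/(2*s1*s2)).
(m1-m2)^2 = (-6)^2 = 36.
s1^2+s2^2 = 1 + 25 = 26.
term1 = 36/104 = 0.346154.
term2 = 0.5*ln(26/10.0) = 0.477756.
DB = 0.346154 + 0.477756 = 0.8239

0.8239


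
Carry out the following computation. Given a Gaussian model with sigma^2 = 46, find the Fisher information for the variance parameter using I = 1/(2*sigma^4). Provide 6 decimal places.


Fisher information for variance: I(sigma^2) = 1/(2*sigma^4).
sigma^2 = 46, so sigma^4 = 2116.
I = 1/(2*2116) = 1/4232 = 0.000236

0.000236


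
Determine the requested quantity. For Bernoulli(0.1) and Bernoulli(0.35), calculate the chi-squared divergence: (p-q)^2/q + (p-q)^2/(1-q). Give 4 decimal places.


Chi-squared divergence between Bernoulli distributions:
chi^2 = (p-q)^2/q + (p-q)^2/(1-q).
p = 0.1, q = 0.35, p-q = -0.25.
(p-q)^2 = 0.0625.
term1 = 0.0625/0.35 = 0.178571.
term2 = 0.0625/0.65 = 0.096154.
chi^2 = 0.178571 + 0.096154 = 0.2747

0.2747


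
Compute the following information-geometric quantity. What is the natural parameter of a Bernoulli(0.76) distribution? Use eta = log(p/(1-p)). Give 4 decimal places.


Natural parameter for Bernoulli: eta = log(p/(1-p)).
p = 0.76, 1-p = 0.24.
p/(1-p) = 3.166667.
eta = log(3.166667) = 1.1527

1.1527


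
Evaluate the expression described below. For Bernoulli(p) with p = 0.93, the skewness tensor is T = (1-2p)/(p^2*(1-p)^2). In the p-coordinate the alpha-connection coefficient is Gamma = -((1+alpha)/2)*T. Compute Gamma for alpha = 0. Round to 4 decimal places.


Skewness (Amari-Chentsov) tensor: T = (1-2p)/(p^2*(1-p)^2).
p = 0.93, 1-2p = -0.86, p^2 = 0.8649, (1-p)^2 = 0.0049.
T = -0.86/(0.8649 * 0.0049) = -202.92543.
In the p-coordinate, Gamma^(alpha) = Gamma^(0) - (alpha/2)*T with Gamma^(0) = (1/2)*g'(p) = -T/2,
so Gamma^(alpha) = -((1+alpha)/2)*T.
alpha = 0, -(1+alpha)/2 = -0.5.
Gamma = -0.5 * -202.92543 = 101.4627

101.4627


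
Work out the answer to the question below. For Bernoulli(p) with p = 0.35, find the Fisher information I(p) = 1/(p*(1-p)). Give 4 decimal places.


For Bernoulli(p), Fisher information is I(p) = 1/(p*(1-p)).
p = 0.35, 1-p = 0.65.
p*(1-p) = 0.2275.
I(p) = 1/0.2275 = 4.3956

4.3956


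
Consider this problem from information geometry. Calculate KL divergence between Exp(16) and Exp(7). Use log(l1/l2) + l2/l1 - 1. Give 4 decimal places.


KL divergence for exponential family:
KL = log(l1/l2) + l2/l1 - 1.
log(16/7) = 0.826679.
7/16 = 0.4375.
KL = 0.826679 + 0.4375 - 1 = 0.2642

0.2642


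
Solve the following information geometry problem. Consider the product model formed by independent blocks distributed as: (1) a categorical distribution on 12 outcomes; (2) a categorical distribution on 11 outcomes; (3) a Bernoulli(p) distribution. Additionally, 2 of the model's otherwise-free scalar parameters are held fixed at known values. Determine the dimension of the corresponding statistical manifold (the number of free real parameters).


The dimension of a statistical manifold equals the number of free
(independent) real parameters of the model. For a product of independent
blocks the parameter counts add.
- categorical on 12 outcomes (probabilities sum to 1): 12-1 = 11.
- categorical on 11 outcomes (probabilities sum to 1): 11-1 = 10.
- Bernoulli (p): 1.
Total = 11 + 10 + 1 = 22.
2 parameter(s) fixed at known values: 22 - 2 = 20.
Dimension = 20

20


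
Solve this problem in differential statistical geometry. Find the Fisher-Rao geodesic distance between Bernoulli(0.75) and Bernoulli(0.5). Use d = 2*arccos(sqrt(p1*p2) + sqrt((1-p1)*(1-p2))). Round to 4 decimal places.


Geodesic distance on Bernoulli manifold:
d(p1,p2) = 2*arccos(sqrt(p1*p2) + sqrt((1-p1)*(1-p2))).
sqrt(p1*p2) = sqrt(0.75*0.5) = 0.612372.
sqrt((1-p1)*(1-p2)) = sqrt(0.25*0.5) = 0.353553.
arg = 0.612372 + 0.353553 = 0.965926.
d = 2*arccos(0.965926) = 0.5236

0.5236


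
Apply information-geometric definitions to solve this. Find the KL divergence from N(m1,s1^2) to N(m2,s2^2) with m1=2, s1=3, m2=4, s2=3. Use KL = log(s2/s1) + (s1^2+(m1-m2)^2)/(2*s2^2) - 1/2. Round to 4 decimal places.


KL divergence between normal distributions:
KL = log(s2/s1) + (s1^2 + (m1-m2)^2)/(2*s2^2) - 1/2.
log(3/3) = 0.0.
(3^2 + (2-4)^2)/(2*3^2) = (9 + 4)/18 = 0.722222.
KL = 0.0 + 0.722222 - 0.5 = 0.2222

0.2222


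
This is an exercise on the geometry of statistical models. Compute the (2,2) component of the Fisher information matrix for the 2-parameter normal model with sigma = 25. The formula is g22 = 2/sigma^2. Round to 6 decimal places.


For the 2-parameter normal family, the Fisher metric has:
  g11 = 1/sigma^2, g22 = 2/sigma^2.
sigma = 25, sigma^2 = 625.
g22 = 0.003200

0.003200


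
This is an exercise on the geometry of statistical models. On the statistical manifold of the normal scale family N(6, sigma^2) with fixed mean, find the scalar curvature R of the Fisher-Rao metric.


This family has a single free parameter, so its statistical manifold
is 1-dimensional. The Riemann curvature tensor of any 1-dimensional
Riemannian manifold vanishes identically, so R = 0.

0


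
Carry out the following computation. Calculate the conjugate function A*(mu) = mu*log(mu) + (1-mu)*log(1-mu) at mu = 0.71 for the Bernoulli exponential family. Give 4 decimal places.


Legendre transform for Bernoulli:
A*(mu) = mu*log(mu) + (1-mu)*log(1-mu).
mu = 0.71, 1-mu = 0.29.
mu*log(mu) = 0.71*log(0.71) = -0.243168.
(1-mu)*log(1-mu) = 0.29*log(0.29) = -0.358984.
A* = -0.243168 + -0.358984 = -0.6022

-0.6022


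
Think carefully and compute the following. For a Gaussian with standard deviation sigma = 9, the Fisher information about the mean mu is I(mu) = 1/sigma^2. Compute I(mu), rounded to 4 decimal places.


The Fisher information for the mean of a normal distribution is I(mu) = 1/sigma^2.
sigma = 9, so sigma^2 = 81.
I(mu) = 1/81 = 0.0123

0.0123


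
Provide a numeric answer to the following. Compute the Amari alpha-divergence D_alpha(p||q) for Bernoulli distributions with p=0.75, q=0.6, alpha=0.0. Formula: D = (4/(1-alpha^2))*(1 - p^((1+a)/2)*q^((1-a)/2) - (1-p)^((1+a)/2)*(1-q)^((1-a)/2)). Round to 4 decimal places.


Amari alpha-divergence:
D = (4/(1-alpha^2))*(1 - p^((1+a)/2)*q^((1-a)/2) - (1-p)^((1+a)/2)*(1-q)^((1-a)/2)).
alpha = 0.0, p = 0.75, q = 0.6.
e1 = (1+alpha)/2 = 0.5, e2 = (1-alpha)/2 = 0.5.
t1 = p^e1 * q^e2 = 0.75^0.5 * 0.6^0.5 = 0.67082.
t2 = (1-p)^e1 * (1-q)^e2 = 0.25^0.5 * 0.4^0.5 = 0.316228.
4/(1-alpha^2) = 4.0.
D = 4.0*(1 - 0.67082 - 0.316228) = 0.0518

0.0518


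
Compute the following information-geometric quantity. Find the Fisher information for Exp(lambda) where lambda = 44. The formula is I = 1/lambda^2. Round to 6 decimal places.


Fisher information for exponential: I(lambda) = 1/lambda^2.
lambda = 44, lambda^2 = 1936.
I = 1/1936 = 0.000517

0.000517


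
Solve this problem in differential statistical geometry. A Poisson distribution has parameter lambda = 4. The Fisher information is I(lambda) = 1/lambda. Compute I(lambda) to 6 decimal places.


Fisher information for Poisson: I(lambda) = 1/lambda.
lambda = 4.
I(lambda) = 1/4 = 0.250000

0.250000


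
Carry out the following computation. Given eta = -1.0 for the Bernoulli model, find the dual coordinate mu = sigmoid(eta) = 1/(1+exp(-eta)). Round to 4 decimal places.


Dual coordinate (expectation parameter) for Bernoulli:
mu = 1/(1+exp(-eta)).
eta = -1.0.
exp(-eta) = exp(1.0) = 2.718282.
mu = 1/(1+2.718282) = 0.2689

0.2689


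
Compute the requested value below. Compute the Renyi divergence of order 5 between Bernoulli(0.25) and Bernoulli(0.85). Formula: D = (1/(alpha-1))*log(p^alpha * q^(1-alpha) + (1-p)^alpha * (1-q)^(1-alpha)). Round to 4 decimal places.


Renyi divergence of order alpha between Bernoulli distributions:
D = (1/(alpha-1))*log(p^alpha * q^(1-alpha) + (1-p)^alpha * (1-q)^(1-alpha)).
alpha = 5, p = 0.25, q = 0.85.
p^alpha * q^(1-alpha) = 0.25^5 * 0.85^-4 = 0.001871.
(1-p)^alpha * (1-q)^(1-alpha) = 0.75^5 * 0.15^-4 = 468.75.
sum = 0.001871 + 468.75 = 468.751871.
D = (1/4)*log(468.751871) = 1.5375

1.5375


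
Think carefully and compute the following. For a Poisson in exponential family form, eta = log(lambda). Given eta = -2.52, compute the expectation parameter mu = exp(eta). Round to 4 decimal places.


Expectation parameter for Poisson exponential family:
mu = exp(eta).
eta = -2.52.
mu = exp(-2.52) = 0.0805

0.0805


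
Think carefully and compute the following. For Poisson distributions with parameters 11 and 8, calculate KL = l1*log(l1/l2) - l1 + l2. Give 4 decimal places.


KL divergence for Poisson:
KL = l1*log(l1/l2) - l1 + l2.
l1 = 11, l2 = 8.
log(11/8) = 0.318454.
l1*log(l1/l2) = 11 * 0.318454 = 3.502991.
KL = 3.502991 - 11 + 8 = 0.5030

0.5030


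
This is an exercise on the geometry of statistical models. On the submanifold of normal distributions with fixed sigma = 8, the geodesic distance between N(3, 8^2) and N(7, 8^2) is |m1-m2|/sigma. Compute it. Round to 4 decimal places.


On the fixed-variance normal subfamily, geodesic distance = |m1-m2|/sigma.
|3 - 7| = 4.
sigma = 8.
d = 4/8 = 0.5000

0.5000


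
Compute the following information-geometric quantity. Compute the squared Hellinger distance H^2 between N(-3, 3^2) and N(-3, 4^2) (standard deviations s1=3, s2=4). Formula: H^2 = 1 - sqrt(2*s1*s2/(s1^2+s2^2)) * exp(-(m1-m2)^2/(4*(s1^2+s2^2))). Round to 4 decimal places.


Squared Hellinger distance for Gaussians:
H^2 = 1 - sqrt(2*s1*s2/(s1^2+s2^2)) * exp(-(m1-m2)^2/(4*(s1^2+s2^2))).
s1^2 = 9, s2^2 = 16, s1^2+s2^2 = 25.
sqrt(2*3*4/(25)) = 0.979796.
(m1-m2)^2 = (0)^2 = 0.
exp(-0/(4*25)) = exp(0.0) = 1.0.
H^2 = 1 - 0.979796*1.0 = 0.0202

0.0202


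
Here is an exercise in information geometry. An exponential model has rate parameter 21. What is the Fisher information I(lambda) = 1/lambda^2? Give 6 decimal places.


Fisher information for exponential: I(lambda) = 1/lambda^2.
lambda = 21, lambda^2 = 441.
I = 1/441 = 0.002268

0.002268


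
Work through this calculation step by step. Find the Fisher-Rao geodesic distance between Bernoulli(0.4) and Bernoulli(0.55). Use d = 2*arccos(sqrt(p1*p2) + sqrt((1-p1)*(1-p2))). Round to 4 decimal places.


Geodesic distance on Bernoulli manifold:
d(p1,p2) = 2*arccos(sqrt(p1*p2) + sqrt((1-p1)*(1-p2))).
sqrt(p1*p2) = sqrt(0.4*0.55) = 0.469042.
sqrt((1-p1)*(1-p2)) = sqrt(0.6*0.45) = 0.519615.
arg = 0.469042 + 0.519615 = 0.988657.
d = 2*arccos(0.988657) = 0.3015

0.3015


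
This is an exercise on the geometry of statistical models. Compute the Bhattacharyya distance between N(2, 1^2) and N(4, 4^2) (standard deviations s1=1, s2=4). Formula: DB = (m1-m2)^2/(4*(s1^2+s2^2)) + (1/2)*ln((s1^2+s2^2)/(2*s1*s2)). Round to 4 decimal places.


Bhattacharyya distance between two Gaussians:
DB = (m1-m2)^2/(4*(s1^2+s2^2)) + (1/2)*ln((s1^2+s2^2)/(2*s1*s2)).
(m1-m2)^2 = (-2)^2 = 4.
s1^2+s2^2 = 1 + 16 = 17.
term1 = 4/68 = 0.058824.
term2 = 0.5*ln(17/8.0) = 0.376886.
DB = 0.058824 + 0.376886 = 0.4357

0.4357


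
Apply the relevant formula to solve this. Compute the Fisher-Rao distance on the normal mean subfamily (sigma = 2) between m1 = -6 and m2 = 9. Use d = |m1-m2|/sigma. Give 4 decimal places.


On the fixed-variance normal subfamily, geodesic distance = |m1-m2|/sigma.
|-6 - 9| = 15.
sigma = 2.
d = 15/2 = 7.5000

7.5000


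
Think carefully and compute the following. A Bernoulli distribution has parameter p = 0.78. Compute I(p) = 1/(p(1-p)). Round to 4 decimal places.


For Bernoulli(p), Fisher information is I(p) = 1/(p*(1-p)).
p = 0.78, 1-p = 0.22.
p*(1-p) = 0.1716.
I(p) = 1/0.1716 = 5.8275

5.8275


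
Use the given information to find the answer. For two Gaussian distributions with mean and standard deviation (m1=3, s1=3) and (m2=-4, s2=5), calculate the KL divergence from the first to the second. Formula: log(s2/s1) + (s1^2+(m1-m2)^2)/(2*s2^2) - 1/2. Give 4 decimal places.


KL divergence between normal distributions:
KL = log(s2/s1) + (s1^2 + (m1-m2)^2)/(2*s2^2) - 1/2.
log(5/3) = 0.510826.
(3^2 + (3--4)^2)/(2*5^2) = (9 + 49)/50 = 1.16.
KL = 0.510826 + 1.16 - 0.5 = 1.1708

1.1708


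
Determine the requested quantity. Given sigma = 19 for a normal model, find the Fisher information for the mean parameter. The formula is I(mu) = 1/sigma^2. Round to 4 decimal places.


The Fisher information for the mean of a normal distribution is I(mu) = 1/sigma^2.
sigma = 19, so sigma^2 = 361.
I(mu) = 1/361 = 0.0028

0.0028


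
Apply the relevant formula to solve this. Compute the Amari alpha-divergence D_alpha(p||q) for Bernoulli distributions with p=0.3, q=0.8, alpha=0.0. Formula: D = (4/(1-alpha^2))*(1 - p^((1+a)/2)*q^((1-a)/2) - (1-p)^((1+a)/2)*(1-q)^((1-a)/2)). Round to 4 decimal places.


Amari alpha-divergence:
D = (4/(1-alpha^2))*(1 - p^((1+a)/2)*q^((1-a)/2) - (1-p)^((1+a)/2)*(1-q)^((1-a)/2)).
alpha = 0.0, p = 0.3, q = 0.8.
e1 = (1+alpha)/2 = 0.5, e2 = (1-alpha)/2 = 0.5.
t1 = p^e1 * q^e2 = 0.3^0.5 * 0.8^0.5 = 0.489898.
t2 = (1-p)^e1 * (1-q)^e2 = 0.7^0.5 * 0.2^0.5 = 0.374166.
4/(1-alpha^2) = 4.0.
D = 4.0*(1 - 0.489898 - 0.374166) = 0.5437

0.5437


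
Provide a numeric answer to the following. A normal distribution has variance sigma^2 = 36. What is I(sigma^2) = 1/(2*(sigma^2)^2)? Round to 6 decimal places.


Fisher information for variance: I(sigma^2) = 1/(2*sigma^4).
sigma^2 = 36, so sigma^4 = 1296.
I = 1/(2*1296) = 1/2592 = 0.000386

0.000386


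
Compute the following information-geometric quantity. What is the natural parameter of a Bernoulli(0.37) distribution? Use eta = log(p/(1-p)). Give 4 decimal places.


Natural parameter for Bernoulli: eta = log(p/(1-p)).
p = 0.37, 1-p = 0.63.
p/(1-p) = 0.587302.
eta = log(0.587302) = -0.5322

-0.5322


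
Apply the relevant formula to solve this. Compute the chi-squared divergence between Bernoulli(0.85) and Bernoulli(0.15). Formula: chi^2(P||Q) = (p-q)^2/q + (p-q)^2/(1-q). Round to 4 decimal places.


Chi-squared divergence between Bernoulli distributions:
chi^2 = (p-q)^2/q + (p-q)^2/(1-q).
p = 0.85, q = 0.15, p-q = 0.7.
(p-q)^2 = 0.49.
term1 = 0.49/0.15 = 3.266667.
term2 = 0.49/0.85 = 0.576471.
chi^2 = 3.266667 + 0.576471 = 3.8431

3.8431


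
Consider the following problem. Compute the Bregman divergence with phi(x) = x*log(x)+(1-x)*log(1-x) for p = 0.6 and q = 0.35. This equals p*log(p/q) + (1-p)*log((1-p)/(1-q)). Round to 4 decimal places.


Bregman divergence with negative entropy generator:
D = p*log(p/q) + (1-p)*log((1-p)/(1-q)).
p = 0.6, q = 0.35.
p*log(p/q) = 0.6*log(0.6/0.35) = 0.323398.
(1-p)*log((1-p)/(1-q)) = 0.4*log(0.4/0.65) = -0.194203.
D = 0.323398 + -0.194203 = 0.1292

0.1292
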